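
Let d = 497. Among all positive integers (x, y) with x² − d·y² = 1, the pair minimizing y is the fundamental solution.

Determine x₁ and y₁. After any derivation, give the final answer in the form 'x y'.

1201887 53912

d=497: √d = [22; 3,2,2,5,6,5,2,2,3,44] (ℓ=10, even), read p_9/q_9
step 0: (22, 1)  from 22·(1,0) + (0,1)
step 1: (67, 3)  from 3·(22,1) + (1,0)
step 2: (156, 7)  from 2·(67,3) + (22,1)
step 3: (379, 17)  from 2·(156,7) + (67,3)
step 4: (2051, 92)  from 5·(379,17) + (156,7)
step 5: (12685, 569)  from 6·(2051,92) + (379,17)
step 6: (65476, 2937)  from 5·(12685,569) + (2051,92)
step 7: (143637, 6443)  from 2·(65476,2937) + (12685,569)
step 8: (352750, 15823)  from 2·(143637,6443) + (65476,2937)
step 9: (1201887, 53912)  from 3·(352750,15823) + (143637,6443)
(x₁, y₁) = (1201887, 53912);  1201887² − 497·53912² = 1 ✓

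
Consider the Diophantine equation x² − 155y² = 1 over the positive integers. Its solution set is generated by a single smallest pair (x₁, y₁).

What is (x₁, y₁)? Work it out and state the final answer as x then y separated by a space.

249 20

[12; 2,4,2,24] for √155; ℓ=4 ⇒ convergent index 3
k=0  a_k=12  p_k/q_k = 12/1
…
k=2  a_k=4  p_k/q_k = 112/9
k=3  a_k=2  p_k/q_k = 249/20
fundamental: x₁=249, y₁=20  (since 62001 − 155·400 = 1)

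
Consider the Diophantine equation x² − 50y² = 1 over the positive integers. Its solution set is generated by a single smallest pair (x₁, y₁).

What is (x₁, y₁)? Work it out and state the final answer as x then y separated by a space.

[7; 14] for √50; ℓ=1 ⇒ convergent index 1
a_0=7:  p_0=7·1+0=7,  q_0=7·0+1=1
a_1=14:  p_1=14·7+1=99,  q_1=14·1+0=14
fundamental: x₁=99, y₁=14  (since 9801 − 50·196 = 1)

99 14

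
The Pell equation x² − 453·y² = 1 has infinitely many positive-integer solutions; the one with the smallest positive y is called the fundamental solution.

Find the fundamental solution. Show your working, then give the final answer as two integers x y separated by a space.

√453 = [21; 3,1,1,10,14,10,1,1,3,42, …], period ℓ=10 (even) → k=9
a_0=21:  p_0=21·1+0=21,  q_0=21·0+1=1
a_1=3:  p_1=3·21+1=64,  q_1=3·1+0=3
a_2=1:  p_2=1·64+21=85,  q_2=1·3+1=4
…
a_4=10:  p_4=10·149+85=1575,  q_4=10·7+4=74
a_5=14:  p_5=14·1575+149=22199,  q_5=14·74+7=1043
a_6=10:  p_6=10·22199+1575=223565,  q_6=10·1043+74=10504
a_7=1:  p_7=1·223565+22199=245764,  q_7=1·10504+1043=11547
a_8=1:  p_8=1·245764+223565=469329,  q_8=1·11547+10504=22051
a_9=3:  p_9=3·469329+245764=1653751,  q_9=3·22051+11547=77700
fundamental: x₁=1653751, y₁=77700  (since 2734892370001 − 453·6037290000 = 1)

1653751 77700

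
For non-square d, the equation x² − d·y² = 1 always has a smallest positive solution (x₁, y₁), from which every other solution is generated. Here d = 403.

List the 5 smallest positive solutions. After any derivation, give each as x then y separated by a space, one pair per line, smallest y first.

669878 33369
897473069767 44706317964
1202394930058086974 59895557730143415
1610915821914004898868577 80245432842261314788776
2158234137903017152358511160238 107509300122956754498421235241

d=403: √d = [20; 13,2,1,3,1,3,1,2,13,40] (ℓ=10, even), read p_9/q_9
a_0=20:  p_0=20·1+0=20,  q_0=20·0+1=1
a_1=13:  p_1=13·20+1=261,  q_1=13·1+0=13
a_2=2:  p_2=2·261+20=542,  q_2=2·13+1=27
a_3=1:  p_3=1·542+261=803,  q_3=1·27+13=40
a_4=3:  p_4=3·803+542=2951,  q_4=3·40+27=147
a_5=1:  p_5=1·2951+803=3754,  q_5=1·147+40=187
…
a_8=2:  p_8=2·17967+14213=50147,  q_8=2·895+708=2498
a_9=13:  p_9=13·50147+17967=669878,  q_9=13·2498+895=33369
→ (669878, 33369).  Check: 669878²=448736534884, 403·33369²=448736534883, difference 1.
(x_2, y_2) = (669878·669878 + 403·33369·33369, 669878·33369 + 33369·669878) = (897473069767, 44706317964)
(x_3, y_3) = (669878·897473069767 + 403·33369·44706317964, 669878·44706317964 + 33369·897473069767) = (1202394930058086974, 59895557730143415)
(x_4, y_4) = (669878·1202394930058086974 + 403·33369·59895557730143415, 669878·59895557730143415 + 33369·1202394930058086974) = (1610915821914004898868577, 80245432842261314788776)
(x_5, y_5) = (669878·1610915821914004898868577 + 403·33369·80245432842261314788776, 669878·80245432842261314788776 + 33369·1610915821914004898868577) = (2158234137903017152358511160238, 107509300122956754498421235241)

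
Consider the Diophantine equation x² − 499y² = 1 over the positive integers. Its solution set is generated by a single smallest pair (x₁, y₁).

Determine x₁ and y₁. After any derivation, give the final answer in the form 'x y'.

4490 201

√499 → a₀=22, period (2,1,21,1,2,44); ℓ=6 even so k=5
i=0: a=22 ⇒ p=22, q=1
…
i=2: a=1 ⇒ p=67, q=3
i=3: a=21 ⇒ p=1452, q=65
i=4: a=1 ⇒ p=1519, q=68
i=5: a=2 ⇒ p=4490, q=201
fundamental: x₁=4490, y₁=201  (since 20160100 − 499·40401 = 1)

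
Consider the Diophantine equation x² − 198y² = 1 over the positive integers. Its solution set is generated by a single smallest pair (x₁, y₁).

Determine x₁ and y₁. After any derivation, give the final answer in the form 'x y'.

197 14

d=198: √d = [14; 14,28] (ℓ=2, even), read p_1/q_1
k=0  a_k=14  p_k/q_k = 14/1
k=1  a_k=14  p_k/q_k = 197/14
(x₁, y₁) = (197, 14);  197² − 198·14² = 1 ✓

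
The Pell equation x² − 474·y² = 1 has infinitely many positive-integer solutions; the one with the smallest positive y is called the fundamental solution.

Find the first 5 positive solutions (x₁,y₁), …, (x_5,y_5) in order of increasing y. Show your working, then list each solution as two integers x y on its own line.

√474 = [21; 1,3,2,1,1,…,3,1,42, …], period ℓ=14 (even) → k=13
a_0=21:  p_0=21·1+0=21,  q_0=21·0+1=1
a_1=1:  p_1=1·21+1=22,  q_1=1·1+0=1
a_2=3:  p_2=3·22+21=87,  q_2=3·1+1=4
a_3=2:  p_3=2·87+22=196,  q_3=2·4+1=9
…
a_10=1:  p_10=1·10864+5813=16677,  q_10=1·499+267=766
a_11=2:  p_11=2·16677+10864=44218,  q_11=2·766+499=2031
a_12=3:  p_12=3·44218+16677=149331,  q_12=3·2031+766=6859
a_13=1:  p_13=1·149331+44218=193549,  q_13=1·6859+2031=8890
fundamental: x₁=193549, y₁=8890  (since 37461215401 − 474·79032100 = 1)
(x_2, y_2) = (193549·193549 + 474·8890·8890, 193549·8890 + 8890·193549) = (74922430801, 3441301220)
(x_3, y_3) = (193549·74922430801 + 474·8890·3441301220, 193549·3441301220 + 8890·74922430801) = (29002323118011949, 1332120819650670)
(x_4, y_4) = (193549·29002323118011949 + 474·8890·1332120819650670, 193549·1332120819650670 + 8890·29002323118011949) = (11226741274261267003201, 515661305041693754440)
(x_5, y_5) = (193549·11226741274261267003201 + 474·8890·515661305041693754440, 193549·515661305041693754440 + 8890·11226741274261267003201) = (4345849093754985611287088749, 199611459857697448136564450)

193549 8890
74922430801 3441301220
29002323118011949 1332120819650670
11226741274261267003201 515661305041693754440
4345849093754985611287088749 199611459857697448136564450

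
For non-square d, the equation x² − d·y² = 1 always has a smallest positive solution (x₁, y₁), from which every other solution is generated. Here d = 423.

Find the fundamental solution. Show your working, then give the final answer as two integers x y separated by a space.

√423 = [20; 1,1,3,4,3,1,1,40, …], period ℓ=8 (even) → k=7
k=0  a_k=20  p_k/q_k = 20/1
k=1  a_k=1  p_k/q_k = 21/1
k=2  a_k=1  p_k/q_k = 41/2
…
k=4  a_k=4  p_k/q_k = 617/30
…
k=6  a_k=1  p_k/q_k = 2612/127
k=7  a_k=1  p_k/q_k = 4607/224
(x₁, y₁) = (4607, 224);  4607² − 423·224² = 1 ✓

4607 224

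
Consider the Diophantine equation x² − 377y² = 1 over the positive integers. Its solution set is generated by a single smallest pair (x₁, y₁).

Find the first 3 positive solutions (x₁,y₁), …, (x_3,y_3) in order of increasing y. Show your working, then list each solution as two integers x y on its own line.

233 12
108577 5592
50596649 2605860

√377 → a₀=19, period (2,2,2,38); ℓ=4 even so k=3
i=0: a=19 ⇒ p=19, q=1
…
i=2: a=2 ⇒ p=97, q=5
i=3: a=2 ⇒ p=233, q=12
→ (233, 12).  Check: 233²=54289, 377·12²=54288, difference 1.
(x_2, y_2) = (233·233 + 377·12·12, 233·12 + 12·233) = (108577, 5592)
(x_3, y_3) = (233·108577 + 377·12·5592, 233·5592 + 12·108577) = (50596649, 2605860)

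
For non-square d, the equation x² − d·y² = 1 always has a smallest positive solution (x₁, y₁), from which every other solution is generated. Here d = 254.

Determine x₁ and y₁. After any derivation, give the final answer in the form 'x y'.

d=254: √d = [15; 1,14,1,30] (ℓ=4, even), read p_3/q_3
step 0: (15, 1)  from 15·(1,0) + (0,1)
…
step 2: (239, 15)  from 14·(16,1) + (15,1)
step 3: (255, 16)  from 1·(239,15) + (16,1)
fundamental: x₁=255, y₁=16  (since 65025 − 254·256 = 1)

255 16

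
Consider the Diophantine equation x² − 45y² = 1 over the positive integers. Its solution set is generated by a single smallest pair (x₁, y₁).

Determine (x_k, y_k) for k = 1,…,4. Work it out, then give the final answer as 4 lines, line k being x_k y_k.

d=45: √d = [6; 1,2,2,2,1,12] (ℓ=6, even), read p_5/q_5
k=0  a_k=6  p_k/q_k = 6/1
k=1  a_k=1  p_k/q_k = 7/1
k=2  a_k=2  p_k/q_k = 20/3
k=3  a_k=2  p_k/q_k = 47/7
k=4  a_k=2  p_k/q_k = 114/17
k=5  a_k=1  p_k/q_k = 161/24
(x₁, y₁) = (161, 24);  161² − 45·24² = 1 ✓
n=2: (161,24)∘(161,24) = (161·161+45·24·24, 161·24+24·161) = (51841,7728)
n=3: (51841,7728)∘(161,24) = (161·51841+45·24·7728, 161·7728+24·51841) = (16692641,2488392)
n=4: (16692641,2488392)∘(161,24) = (161·16692641+45·24·2488392, 161·2488392+24·16692641) = (5374978561,801254496)

161 24
51841 7728
16692641 2488392
5374978561 801254496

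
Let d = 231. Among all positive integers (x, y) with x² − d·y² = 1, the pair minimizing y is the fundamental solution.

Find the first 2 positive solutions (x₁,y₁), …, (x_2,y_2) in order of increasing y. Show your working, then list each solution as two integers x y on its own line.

d=231: √d = [15; 5,30] (ℓ=2, even), read p_1/q_1
i=0: a=15 ⇒ p=15, q=1
i=1: a=5 ⇒ p=76, q=5
→ (76, 5).  Check: 76²=5776, 231·5²=5775, difference 1.
(76+5√231)^2 = 11551 + 760√231

76 5
11551 760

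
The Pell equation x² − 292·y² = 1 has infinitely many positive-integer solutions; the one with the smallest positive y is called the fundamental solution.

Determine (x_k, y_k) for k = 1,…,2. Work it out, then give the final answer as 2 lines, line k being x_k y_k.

2281249 133500
10408194000001 609093483000

[17; 11,2,1,3,8,3,1,2,11,34] for √292; ℓ=10 ⇒ convergent index 9
step 0: (17, 1)  from 17·(1,0) + (0,1)
step 1: (188, 11)  from 11·(17,1) + (1,0)
step 2: (393, 23)  from 2·(188,11) + (17,1)
step 3: (581, 34)  from 1·(393,23) + (188,11)
…
step 6: (55143, 3227)  from 3·(17669,1034) + (2136,125)
…
step 8: (200767, 11749)  from 2·(72812,4261) + (55143,3227)
step 9: (2281249, 133500)  from 11·(200767,11749) + (72812,4261)
fundamental: x₁=2281249, y₁=133500  (since 5204097000001 − 292·17822250000 = 1)
(2281249+133500√292)^2 = 10408194000001 + 609093483000√292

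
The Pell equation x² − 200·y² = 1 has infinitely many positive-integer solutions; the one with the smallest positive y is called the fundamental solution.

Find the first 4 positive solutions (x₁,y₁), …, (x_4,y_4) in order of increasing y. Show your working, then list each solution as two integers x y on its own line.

√200 → a₀=14, period (7,28); ℓ=2 even so k=1
k=0  a_k=14  p_k/q_k = 14/1
k=1  a_k=7  p_k/q_k = 99/7
(x₁, y₁) = (99, 7);  99² − 200·7² = 1 ✓
n=2: (99,7)∘(99,7) = (99·99+200·7·7, 99·7+7·99) = (19601,1386)
n=3: (19601,1386)∘(99,7) = (99·19601+200·7·1386, 99·1386+7·19601) = (3880899,274421)
n=4: (3880899,274421)∘(99,7) = (99·3880899+200·7·274421, 99·274421+7·3880899) = (768398401,54333972)

99 7
19601 1386
3880899 274421
768398401 54333972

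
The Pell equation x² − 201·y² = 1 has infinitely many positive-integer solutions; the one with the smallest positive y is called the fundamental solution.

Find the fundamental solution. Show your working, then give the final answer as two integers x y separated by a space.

[14; 5,1,1,1,2,…,1,5,28] for √201; ℓ=14 ⇒ convergent index 13
i=0: a=14 ⇒ p=14, q=1
i=1: a=5 ⇒ p=71, q=5
i=2: a=1 ⇒ p=85, q=6
i=3: a=1 ⇒ p=156, q=11
i=4: a=1 ⇒ p=241, q=17
i=5: a=2 ⇒ p=638, q=45
i=6: a=1 ⇒ p=879, q=62
i=7: a=8 ⇒ p=7670, q=541
i=8: a=1 ⇒ p=8549, q=603
i=9: a=2 ⇒ p=24768, q=1747
i=10: a=1 ⇒ p=33317, q=2350
i=11: a=1 ⇒ p=58085, q=4097
i=12: a=1 ⇒ p=91402, q=6447
i=13: a=5 ⇒ p=515095, q=36332
fundamental: x₁=515095, y₁=36332  (since 265322859025 − 201·1320014224 = 1)

515095 36332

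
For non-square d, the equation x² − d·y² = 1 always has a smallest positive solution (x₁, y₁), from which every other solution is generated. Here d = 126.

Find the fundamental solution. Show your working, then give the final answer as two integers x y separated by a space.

449 40

√126 = [11; 4,2,4,22, …], period ℓ=4 (even) → k=3
step 0: (11, 1)  from 11·(1,0) + (0,1)
…
step 2: (101, 9)  from 2·(45,4) + (11,1)
step 3: (449, 40)  from 4·(101,9) + (45,4)
→ (449, 40).  Check: 449²=201601, 126·40²=201600, difference 1.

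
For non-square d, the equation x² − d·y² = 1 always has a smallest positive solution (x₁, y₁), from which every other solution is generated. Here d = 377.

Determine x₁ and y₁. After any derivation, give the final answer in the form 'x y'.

233 12

d=377: √d = [19; 2,2,2,38] (ℓ=4, even), read p_3/q_3
step 0: (19, 1)  from 19·(1,0) + (0,1)
step 1: (39, 2)  from 2·(19,1) + (1,0)
step 2: (97, 5)  from 2·(39,2) + (19,1)
step 3: (233, 12)  from 2·(97,5) + (39,2)
(x₁, y₁) = (233, 12);  233² − 377·12² = 1 ✓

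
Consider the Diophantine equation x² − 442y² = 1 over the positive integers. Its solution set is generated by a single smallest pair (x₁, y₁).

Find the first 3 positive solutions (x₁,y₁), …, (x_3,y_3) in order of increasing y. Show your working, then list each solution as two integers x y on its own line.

√442 = [21; 42, …], period ℓ=1 (odd) → k=1
step 0: (21, 1)  from 21·(1,0) + (0,1)
step 1: (883, 42)  from 42·(21,1) + (1,0)
(x₁, y₁) = (883, 42);  883² − 442·42² = 1 ✓
k=2:  x_2 = 883·883+442·42·42 = 1559377,  y_2 = 883·42+42·883 = 74172
k=3:  x_3 = 883·1559377+442·42·74172 = 2753858899,  y_3 = 883·74172+42·1559377 = 130987710

883 42
1559377 74172
2753858899 130987710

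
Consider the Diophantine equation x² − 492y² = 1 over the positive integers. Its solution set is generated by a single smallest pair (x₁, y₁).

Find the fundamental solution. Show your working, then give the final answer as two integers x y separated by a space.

d=492: √d = [22; 5,1,1,10,1,1,5,44] (ℓ=8, even), read p_7/q_7
a_0=22:  p_0=22·1+0=22,  q_0=22·0+1=1
a_1=5:  p_1=5·22+1=111,  q_1=5·1+0=5
a_2=1:  p_2=1·111+22=133,  q_2=1·5+1=6
a_3=1:  p_3=1·133+111=244,  q_3=1·6+5=11
…
a_6=1:  p_6=1·2817+2573=5390,  q_6=1·127+116=243
a_7=5:  p_7=5·5390+2817=29767,  q_7=5·243+127=1342
→ (29767, 1342).  Check: 29767²=886074289, 492·1342²=886074288, difference 1.

29767 1342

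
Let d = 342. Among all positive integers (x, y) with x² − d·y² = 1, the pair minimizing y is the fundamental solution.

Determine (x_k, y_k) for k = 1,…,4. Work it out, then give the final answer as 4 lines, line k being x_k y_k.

37 2
2737 148
202501 10950
14982337 810152

√342 = [18; 2,36, …], period ℓ=2 (even) → k=1
i=0: a=18 ⇒ p=18, q=1
i=1: a=2 ⇒ p=37, q=2
fundamental: x₁=37, y₁=2  (since 1369 − 342·4 = 1)
n=2: (37,2)∘(37,2) = (37·37+342·2·2, 37·2+2·37) = (2737,148)
n=3: (2737,148)∘(37,2) = (37·2737+342·2·148, 37·148+2·2737) = (202501,10950)
n=4: (202501,10950)∘(37,2) = (37·202501+342·2·10950, 37·10950+2·202501) = (14982337,810152)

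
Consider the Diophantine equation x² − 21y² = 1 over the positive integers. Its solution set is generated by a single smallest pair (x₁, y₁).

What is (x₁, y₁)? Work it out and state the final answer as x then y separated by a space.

55 12

[4; 1,1,2,1,1,8] for √21; ℓ=6 ⇒ convergent index 5
step 0: (4, 1)  from 4·(1,0) + (0,1)
…
step 4: (32, 7)  from 1·(23,5) + (9,2)
step 5: (55, 12)  from 1·(32,7) + (23,5)
→ (55, 12).  Check: 55²=3025, 21·12²=3024, difference 1.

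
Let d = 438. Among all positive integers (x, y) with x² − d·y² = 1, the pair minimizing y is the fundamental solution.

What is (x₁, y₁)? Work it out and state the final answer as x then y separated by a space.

√438 → a₀=20, period (1,12,1,40); ℓ=4 even so k=3
k=0  a_k=20  p_k/q_k = 20/1
…
k=2  a_k=12  p_k/q_k = 272/13
k=3  a_k=1  p_k/q_k = 293/14
(x₁, y₁) = (293, 14);  293² − 438·14² = 1 ✓

293 14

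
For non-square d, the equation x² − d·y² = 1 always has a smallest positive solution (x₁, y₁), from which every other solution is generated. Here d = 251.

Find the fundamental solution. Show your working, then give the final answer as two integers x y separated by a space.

√251 = [15; 1,5,2,1,2,…,5,1,30, …], period ℓ=14 (even) → k=13
step 0: (15, 1)  from 15·(1,0) + (0,1)
step 1: (16, 1)  from 1·(15,1) + (1,0)
step 2: (95, 6)  from 5·(16,1) + (15,1)
step 3: (206, 13)  from 2·(95,6) + (16,1)
step 4: (301, 19)  from 1·(206,13) + (95,6)
step 5: (808, 51)  from 2·(301,19) + (206,13)
…
step 7: (29563, 1866)  from 15·(1917,121) + (808,51)
step 8: (61043, 3853)  from 2·(29563,1866) + (1917,121)
step 9: (151649, 9572)  from 2·(61043,3853) + (29563,1866)
step 10: (212692, 13425)  from 1·(151649,9572) + (61043,3853)
step 11: (577033, 36422)  from 2·(212692,13425) + (151649,9572)
step 12: (3097857, 195535)  from 5·(577033,36422) + (212692,13425)
step 13: (3674890, 231957)  from 1·(3097857,195535) + (577033,36422)
→ (3674890, 231957).  Check: 3674890²=13504816512100, 251·231957²=13504816512099, difference 1.

3674890 231957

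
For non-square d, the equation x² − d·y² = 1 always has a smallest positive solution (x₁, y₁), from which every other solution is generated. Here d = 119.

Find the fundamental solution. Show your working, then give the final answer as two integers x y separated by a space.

√119 = [10; 1,9,1,20, …], period ℓ=4 (even) → k=3
i=0: a=10 ⇒ p=10, q=1
i=1: a=1 ⇒ p=11, q=1
i=2: a=9 ⇒ p=109, q=10
i=3: a=1 ⇒ p=120, q=11
fundamental: x₁=120, y₁=11  (since 14400 − 119·121 = 1)

120 11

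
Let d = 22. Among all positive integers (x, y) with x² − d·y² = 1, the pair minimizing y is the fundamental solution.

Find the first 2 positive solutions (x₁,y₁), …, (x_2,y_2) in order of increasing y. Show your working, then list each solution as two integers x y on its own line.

√22 = [4; 1,2,4,2,1,8, …], period ℓ=6 (even) → k=5
step 0: (4, 1)  from 4·(1,0) + (0,1)
…
step 3: (61, 13)  from 4·(14,3) + (5,1)
step 4: (136, 29)  from 2·(61,13) + (14,3)
step 5: (197, 42)  from 1·(136,29) + (61,13)
→ (197, 42).  Check: 197²=38809, 22·42²=38808, difference 1.
k=2:  x_2 = 197·197+22·42·42 = 77617,  y_2 = 197·42+42·197 = 16548

197 42
77617 16548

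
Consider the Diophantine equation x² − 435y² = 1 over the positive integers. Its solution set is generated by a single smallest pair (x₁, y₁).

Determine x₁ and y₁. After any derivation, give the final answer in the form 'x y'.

√435 = [20; 1,5,1,40, …], period ℓ=4 (even) → k=3
step 0: (20, 1)  from 20·(1,0) + (0,1)
step 1: (21, 1)  from 1·(20,1) + (1,0)
step 2: (125, 6)  from 5·(21,1) + (20,1)
step 3: (146, 7)  from 1·(125,6) + (21,1)
→ (146, 7).  Check: 146²=21316, 435·7²=21315, difference 1.

146 7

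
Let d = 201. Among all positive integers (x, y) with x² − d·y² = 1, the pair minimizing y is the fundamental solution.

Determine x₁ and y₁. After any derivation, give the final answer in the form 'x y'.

515095 36332

√201 → a₀=14, period (5,1,1,1,2,…,1,5,28); ℓ=14 even so k=13
a_0=14:  p_0=14·1+0=14,  q_0=14·0+1=1
…
a_7=8:  p_7=8·879+638=7670,  q_7=8·62+45=541
…
a_9=2:  p_9=2·8549+7670=24768,  q_9=2·603+541=1747
…
a_11=1:  p_11=1·33317+24768=58085,  q_11=1·2350+1747=4097
a_12=1:  p_12=1·58085+33317=91402,  q_12=1·4097+2350=6447
a_13=5:  p_13=5·91402+58085=515095,  q_13=5·6447+4097=36332
fundamental: x₁=515095, y₁=36332  (since 265322859025 − 201·1320014224 = 1)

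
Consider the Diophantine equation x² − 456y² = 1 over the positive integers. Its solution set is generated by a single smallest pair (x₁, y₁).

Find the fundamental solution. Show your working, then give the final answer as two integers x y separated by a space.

1025 48

[21; 2,1,4,1,2,42] for √456; ℓ=6 ⇒ convergent index 5
step 0: (21, 1)  from 21·(1,0) + (0,1)
…
step 4: (363, 17)  from 1·(299,14) + (64,3)
step 5: (1025, 48)  from 2·(363,17) + (299,14)
fundamental: x₁=1025, y₁=48  (since 1050625 − 456·2304 = 1)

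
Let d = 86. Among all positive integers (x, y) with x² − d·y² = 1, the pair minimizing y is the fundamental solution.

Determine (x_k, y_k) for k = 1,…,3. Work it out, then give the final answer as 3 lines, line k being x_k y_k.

√86 = [9; 3,1,1,1,8,1,1,1,3,18, …], period ℓ=10 (even) → k=9
k=0  a_k=9  p_k/q_k = 9/1
k=1  a_k=3  p_k/q_k = 28/3
…
k=3  a_k=1  p_k/q_k = 65/7
…
k=6  a_k=1  p_k/q_k = 983/106
k=7  a_k=1  p_k/q_k = 1864/201
k=8  a_k=1  p_k/q_k = 2847/307
k=9  a_k=3  p_k/q_k = 10405/1122
fundamental: x₁=10405, y₁=1122  (since 108264025 − 86·1258884 = 1)
k=2:  x_2 = 10405·10405+86·1122·1122 = 216528049,  y_2 = 10405·1122+1122·10405 = 23348820
k=3:  x_3 = 10405·216528049+86·1122·23348820 = 4505948689285,  y_3 = 10405·23348820+1122·216528049 = 485888943078

10405 1122
216528049 23348820
4505948689285 485888943078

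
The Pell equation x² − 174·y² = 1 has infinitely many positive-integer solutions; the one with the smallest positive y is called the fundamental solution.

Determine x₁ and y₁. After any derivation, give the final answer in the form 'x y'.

1451 110

√174 = [13; 5,4,5,26, …], period ℓ=4 (even) → k=3
a_0=13:  p_0=13·1+0=13,  q_0=13·0+1=1
…
a_2=4:  p_2=4·66+13=277,  q_2=4·5+1=21
a_3=5:  p_3=5·277+66=1451,  q_3=5·21+5=110
(x₁, y₁) = (1451, 110);  1451² − 174·110² = 1 ✓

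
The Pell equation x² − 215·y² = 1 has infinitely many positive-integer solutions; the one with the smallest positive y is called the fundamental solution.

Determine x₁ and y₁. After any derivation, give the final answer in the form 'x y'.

√215 = [14; 1,1,1,28, …], period ℓ=4 (even) → k=3
a_0=14:  p_0=14·1+0=14,  q_0=14·0+1=1
a_1=1:  p_1=1·14+1=15,  q_1=1·1+0=1
a_2=1:  p_2=1·15+14=29,  q_2=1·1+1=2
a_3=1:  p_3=1·29+15=44,  q_3=1·2+1=3
→ (44, 3).  Check: 44²=1936, 215·3²=1935, difference 1.

44 3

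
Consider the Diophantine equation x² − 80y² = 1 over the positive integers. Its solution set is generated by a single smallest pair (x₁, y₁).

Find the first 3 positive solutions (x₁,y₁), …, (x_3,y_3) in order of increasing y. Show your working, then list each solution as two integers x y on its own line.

√80 = [8; 1,16, …], period ℓ=2 (even) → k=1
step 0: (8, 1)  from 8·(1,0) + (0,1)
step 1: (9, 1)  from 1·(8,1) + (1,0)
fundamental: x₁=9, y₁=1  (since 81 − 80·1 = 1)
k=2:  x_2 = 9·9+80·1·1 = 161,  y_2 = 9·1+1·9 = 18
k=3:  x_3 = 9·161+80·1·18 = 2889,  y_3 = 9·18+1·161 = 323

9 1
161 18
2889 323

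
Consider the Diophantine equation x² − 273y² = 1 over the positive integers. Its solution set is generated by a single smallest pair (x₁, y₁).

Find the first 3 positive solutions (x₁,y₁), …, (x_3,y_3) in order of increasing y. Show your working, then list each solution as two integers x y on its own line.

727 44
1057057 63976
1536960151 93021060

√273 → a₀=16, period (1,1,10,1,1,32); ℓ=6 even so k=5
step 0: (16, 1)  from 16·(1,0) + (0,1)
…
step 4: (380, 23)  from 1·(347,21) + (33,2)
step 5: (727, 44)  from 1·(380,23) + (347,21)
fundamental: x₁=727, y₁=44  (since 528529 − 273·1936 = 1)
k=2:  x_2 = 727·727+273·44·44 = 1057057,  y_2 = 727·44+44·727 = 63976
k=3:  x_3 = 727·1057057+273·44·63976 = 1536960151,  y_3 = 727·63976+44·1057057 = 93021060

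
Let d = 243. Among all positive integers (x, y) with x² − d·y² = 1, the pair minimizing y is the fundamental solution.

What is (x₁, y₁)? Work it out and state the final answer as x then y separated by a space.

√243 → a₀=15, period (1,1,2,3,15,3,2,1,1,30); ℓ=10 even so k=9
step 0: (15, 1)  from 15·(1,0) + (0,1)
step 1: (16, 1)  from 1·(15,1) + (1,0)
step 2: (31, 2)  from 1·(16,1) + (15,1)
step 3: (78, 5)  from 2·(31,2) + (16,1)
step 4: (265, 17)  from 3·(78,5) + (31,2)
step 5: (4053, 260)  from 15·(265,17) + (78,5)
…
step 7: (28901, 1854)  from 2·(12424,797) + (4053,260)
step 8: (41325, 2651)  from 1·(28901,1854) + (12424,797)
step 9: (70226, 4505)  from 1·(41325,2651) + (28901,1854)
fundamental: x₁=70226, y₁=4505  (since 4931691076 − 243·20295025 = 1)

70226 4505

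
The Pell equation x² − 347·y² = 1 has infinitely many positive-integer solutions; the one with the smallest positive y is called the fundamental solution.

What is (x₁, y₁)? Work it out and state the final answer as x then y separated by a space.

641602 34443

d=347: √d = [18; 1,1,1,2,4,…,1,1,36] (ℓ=14, even), read p_13/q_13
a_0=18:  p_0=18·1+0=18,  q_0=18·0+1=1
…
a_6=1:  p_6=1·652+149=801,  q_6=1·35+8=43
…
a_8=1:  p_8=1·14269+801=15070,  q_8=1·766+43=809
…
a_12=1:  p_12=1·238717+164168=402885,  q_12=1·12815+8813=21628
a_13=1:  p_13=1·402885+238717=641602,  q_13=1·21628+12815=34443
→ (641602, 34443).  Check: 641602²=411653126404, 347·34443²=411653126403, difference 1.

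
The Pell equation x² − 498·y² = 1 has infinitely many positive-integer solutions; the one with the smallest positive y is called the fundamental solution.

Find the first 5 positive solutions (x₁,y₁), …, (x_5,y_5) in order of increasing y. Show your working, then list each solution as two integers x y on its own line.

179777 8056
64639539457 2896567024
23241404969742401 1041472259739240
8356540122426119709697 374465516875386131936
3004627427155559641130652737 134640574453571113022377304

[22; 3,6,22,6,3,44] for √498; ℓ=6 ⇒ convergent index 5
i=0: a=22 ⇒ p=22, q=1
i=1: a=3 ⇒ p=67, q=3
i=2: a=6 ⇒ p=424, q=19
i=3: a=22 ⇒ p=9395, q=421
i=4: a=6 ⇒ p=56794, q=2545
i=5: a=3 ⇒ p=179777, q=8056
→ (179777, 8056).  Check: 179777²=32319769729, 498·8056²=32319769728, difference 1.
(179777+8056√498)^2 = 64639539457 + 2896567024√498
(179777+8056√498)^3 = 23241404969742401 + 1041472259739240√498
(179777+8056√498)^4 = 8356540122426119709697 + 374465516875386131936√498
(179777+8056√498)^5 = 3004627427155559641130652737 + 134640574453571113022377304√498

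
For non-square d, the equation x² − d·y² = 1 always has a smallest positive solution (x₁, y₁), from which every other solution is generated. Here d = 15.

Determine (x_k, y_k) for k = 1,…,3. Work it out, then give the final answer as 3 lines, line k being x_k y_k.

√15 → a₀=3, period (1,6); ℓ=2 even so k=1
i=0: a=3 ⇒ p=3, q=1
i=1: a=1 ⇒ p=4, q=1
(x₁, y₁) = (4, 1);  4² − 15·1² = 1 ✓
k=2:  x_2 = 4·4+15·1·1 = 31,  y_2 = 4·1+1·4 = 8
k=3:  x_3 = 4·31+15·1·8 = 244,  y_3 = 4·8+1·31 = 63

4 1
31 8
244 63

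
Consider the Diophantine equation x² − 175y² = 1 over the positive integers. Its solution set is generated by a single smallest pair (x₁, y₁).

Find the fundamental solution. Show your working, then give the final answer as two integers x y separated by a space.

2024 153

[13; 4,2,1,2,4,26] for √175; ℓ=6 ⇒ convergent index 5
k=0  a_k=13  p_k/q_k = 13/1
…
k=4  a_k=2  p_k/q_k = 463/35
k=5  a_k=4  p_k/q_k = 2024/153
fundamental: x₁=2024, y₁=153  (since 4096576 − 175·23409 = 1)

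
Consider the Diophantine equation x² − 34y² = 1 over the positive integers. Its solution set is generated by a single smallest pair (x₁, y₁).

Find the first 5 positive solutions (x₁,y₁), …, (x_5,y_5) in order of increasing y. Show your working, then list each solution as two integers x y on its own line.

d=34: √d = [5; 1,4,1,10] (ℓ=4, even), read p_3/q_3
k=0  a_k=5  p_k/q_k = 5/1
…
k=2  a_k=4  p_k/q_k = 29/5
k=3  a_k=1  p_k/q_k = 35/6
fundamental: x₁=35, y₁=6  (since 1225 − 34·36 = 1)
(35+6√34)^2 = 2449 + 420√34
(35+6√34)^3 = 171395 + 29394√34
(35+6√34)^4 = 11995201 + 2057160√34
(35+6√34)^5 = 839492675 + 143971806√34

35 6
2449 420
171395 29394
11995201 2057160
839492675 143971806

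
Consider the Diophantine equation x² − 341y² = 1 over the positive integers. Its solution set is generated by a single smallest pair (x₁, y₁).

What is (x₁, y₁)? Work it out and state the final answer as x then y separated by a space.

√341 = [18; 2,6,1,8,2,…,6,2,36, …], period ℓ=14 (even) → k=13
i=0: a=18 ⇒ p=18, q=1
i=1: a=2 ⇒ p=37, q=2
…
i=3: a=1 ⇒ p=277, q=15
i=4: a=8 ⇒ p=2456, q=133
i=5: a=2 ⇒ p=5189, q=281
i=6: a=1 ⇒ p=7645, q=414
i=7: a=2 ⇒ p=20479, q=1109
i=8: a=1 ⇒ p=28124, q=1523
…
i=10: a=8 ⇒ p=641940, q=34763
i=11: a=1 ⇒ p=718667, q=38918
i=12: a=6 ⇒ p=4953942, q=268271
i=13: a=2 ⇒ p=10626551, q=575460
→ (10626551, 575460).  Check: 10626551²=112923586155601, 341·575460²=112923586155600, difference 1.

10626551 575460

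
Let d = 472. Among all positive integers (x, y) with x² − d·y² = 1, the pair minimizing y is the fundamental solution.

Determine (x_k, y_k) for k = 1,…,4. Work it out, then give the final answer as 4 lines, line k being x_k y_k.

[21; 1,2,1,1,1,…,2,1,42] for √472; ℓ=14 ⇒ convergent index 13
a_0=21:  p_0=21·1+0=21,  q_0=21·0+1=1
…
a_2=2:  p_2=2·22+21=65,  q_2=2·1+1=3
…
a_8=4:  p_8=4·5779+1108=24224,  q_8=4·266+51=1115
…
a_12=2:  p_12=2·84230+54227=222687,  q_12=2·3877+2496=10250
a_13=1:  p_13=1·222687+84230=306917,  q_13=1·10250+3877=14127
→ (306917, 14127).  Check: 306917²=94198044889, 472·14127²=94198044888, difference 1.
k=2:  x_2 = 306917·306917+472·14127·14127 = 188396089777,  y_2 = 306917·14127+14127·306917 = 8671632918
k=3:  x_3 = 306917·188396089777+472·14127·8671632918 = 115643925371868101,  y_3 = 306917·8671632918+14127·188396089777 = 5322943120573485
k=4:  x_4 = 306917·115643925371868101+472·14127·5322943120573485 = 70986173286526887819457,  y_4 = 306917·5322943120573485+14127·115643925371868101 = 3267403467465432958572

306917 14127
188396089777 8671632918
115643925371868101 5322943120573485
70986173286526887819457 3267403467465432958572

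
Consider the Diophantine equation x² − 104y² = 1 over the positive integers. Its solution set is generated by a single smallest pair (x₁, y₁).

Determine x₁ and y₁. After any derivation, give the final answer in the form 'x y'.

√104 = [10; 5,20, …], period ℓ=2 (even) → k=1
step 0: (10, 1)  from 10·(1,0) + (0,1)
step 1: (51, 5)  from 5·(10,1) + (1,0)
→ (51, 5).  Check: 51²=2601, 104·5²=2600, difference 1.

51 5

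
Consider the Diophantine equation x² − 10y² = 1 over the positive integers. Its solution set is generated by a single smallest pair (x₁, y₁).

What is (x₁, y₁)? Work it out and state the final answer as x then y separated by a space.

√10 = [3; 6, …], period ℓ=1 (odd) → k=1
step 0: (3, 1)  from 3·(1,0) + (0,1)
step 1: (19, 6)  from 6·(3,1) + (1,0)
(x₁, y₁) = (19, 6);  19² − 10·6² = 1 ✓

19 6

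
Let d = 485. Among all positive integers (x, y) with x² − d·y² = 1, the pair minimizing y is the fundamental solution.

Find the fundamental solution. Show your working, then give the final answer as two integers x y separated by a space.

969 44

√485 = [22; 44, …], period ℓ=1 (odd) → k=1
k=0  a_k=22  p_k/q_k = 22/1
k=1  a_k=44  p_k/q_k = 969/44
→ (969, 44).  Check: 969²=938961, 485·44²=938960, difference 1.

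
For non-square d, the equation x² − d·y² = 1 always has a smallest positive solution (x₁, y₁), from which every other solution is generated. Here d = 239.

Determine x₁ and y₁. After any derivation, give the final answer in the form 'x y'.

6195120 400729

[15; 2,5,1,2,4,15,4,2,1,5,2,30] for √239; ℓ=12 ⇒ convergent index 11
k=0  a_k=15  p_k/q_k = 15/1
k=1  a_k=2  p_k/q_k = 31/2
k=2  a_k=5  p_k/q_k = 170/11
k=3  a_k=1  p_k/q_k = 201/13
k=4  a_k=2  p_k/q_k = 572/37
k=5  a_k=4  p_k/q_k = 2489/161
k=6  a_k=15  p_k/q_k = 37907/2452
k=7  a_k=4  p_k/q_k = 154117/9969
…
k=9  a_k=1  p_k/q_k = 500258/32359
k=10  a_k=5  p_k/q_k = 2847431/184185
k=11  a_k=2  p_k/q_k = 6195120/400729
(x₁, y₁) = (6195120, 400729);  6195120² − 239·400729² = 1 ✓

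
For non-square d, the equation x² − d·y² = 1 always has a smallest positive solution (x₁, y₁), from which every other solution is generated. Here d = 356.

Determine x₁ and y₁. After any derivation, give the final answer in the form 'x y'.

[18; 1,6,1,1,2,…,6,1,36] for √356; ℓ=14 ⇒ convergent index 13
i=0: a=18 ⇒ p=18, q=1
…
i=2: a=6 ⇒ p=132, q=7
i=3: a=1 ⇒ p=151, q=8
…
i=6: a=1 ⇒ p=1000, q=53
i=7: a=8 ⇒ p=8717, q=462
…
i=9: a=2 ⇒ p=28151, q=1492
i=10: a=1 ⇒ p=37868, q=2007
i=11: a=1 ⇒ p=66019, q=3499
i=12: a=6 ⇒ p=433982, q=23001
i=13: a=1 ⇒ p=500001, q=26500
fundamental: x₁=500001, y₁=26500  (since 250001000001 − 356·702250000 = 1)

500001 26500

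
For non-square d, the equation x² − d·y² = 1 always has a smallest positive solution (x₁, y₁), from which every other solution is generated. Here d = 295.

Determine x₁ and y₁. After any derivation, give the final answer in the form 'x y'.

2024999 117900

d=295: √d = [17; 5,1,2,3,2,6,2,3,2,1,5,34] (ℓ=12, even), read p_11/q_11
i=0: a=17 ⇒ p=17, q=1
…
i=5: a=2 ⇒ p=2250, q=131
i=6: a=6 ⇒ p=14479, q=843
…
i=10: a=1 ⇒ p=355517, q=20699
i=11: a=5 ⇒ p=2024999, q=117900
→ (2024999, 117900).  Check: 2024999²=4100620950001, 295·117900²=4100620950000, difference 1.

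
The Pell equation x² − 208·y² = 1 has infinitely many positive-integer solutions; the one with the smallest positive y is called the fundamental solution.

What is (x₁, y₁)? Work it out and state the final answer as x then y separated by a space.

649 45

d=208: √d = [14; 2,2,1,2,2,28] (ℓ=6, even), read p_5/q_5
k=0  a_k=14  p_k/q_k = 14/1
k=1  a_k=2  p_k/q_k = 29/2
k=2  a_k=2  p_k/q_k = 72/5
k=3  a_k=1  p_k/q_k = 101/7
k=4  a_k=2  p_k/q_k = 274/19
k=5  a_k=2  p_k/q_k = 649/45
(x₁, y₁) = (649, 45);  649² − 208·45² = 1 ✓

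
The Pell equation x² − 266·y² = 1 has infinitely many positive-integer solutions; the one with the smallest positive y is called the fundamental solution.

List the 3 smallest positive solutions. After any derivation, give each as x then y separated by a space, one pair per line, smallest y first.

d=266: √d = [16; 3,4,3,32] (ℓ=4, even), read p_3/q_3
k=0  a_k=16  p_k/q_k = 16/1
k=1  a_k=3  p_k/q_k = 49/3
k=2  a_k=4  p_k/q_k = 212/13
k=3  a_k=3  p_k/q_k = 685/42
→ (685, 42).  Check: 685²=469225, 266·42²=469224, difference 1.
n=2: (685,42)∘(685,42) = (685·685+266·42·42, 685·42+42·685) = (938449,57540)
n=3: (938449,57540)∘(685,42) = (685·938449+266·42·57540, 685·57540+42·938449) = (1285674445,78829758)

685 42
938449 57540
1285674445 78829758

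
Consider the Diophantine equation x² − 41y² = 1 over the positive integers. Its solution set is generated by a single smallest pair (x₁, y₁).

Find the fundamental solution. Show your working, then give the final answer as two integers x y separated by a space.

2049 320

d=41: √d = [6; 2,2,12] (ℓ=3, odd), read p_5/q_5
a_0=6:  p_0=6·1+0=6,  q_0=6·0+1=1
a_1=2:  p_1=2·6+1=13,  q_1=2·1+0=2
…
a_3=12:  p_3=12·32+13=397,  q_3=12·5+2=62
a_4=2:  p_4=2·397+32=826,  q_4=2·62+5=129
a_5=2:  p_5=2·826+397=2049,  q_5=2·129+62=320
→ (2049, 320).  Check: 2049²=4198401, 41·320²=4198400, difference 1.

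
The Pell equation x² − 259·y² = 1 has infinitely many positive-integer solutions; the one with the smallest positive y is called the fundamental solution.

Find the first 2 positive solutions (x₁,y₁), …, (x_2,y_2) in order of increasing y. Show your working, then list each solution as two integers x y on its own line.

d=259: √d = [16; 10,1,2,3,4,3,2,1,10,32] (ℓ=10, even), read p_9/q_9
a_0=16:  p_0=16·1+0=16,  q_0=16·0+1=1
…
a_3=2:  p_3=2·177+161=515,  q_3=2·11+10=32
…
a_5=4:  p_5=4·1722+515=7403,  q_5=4·107+32=460
a_6=3:  p_6=3·7403+1722=23931,  q_6=3·460+107=1487
…
a_8=1:  p_8=1·55265+23931=79196,  q_8=1·3434+1487=4921
a_9=10:  p_9=10·79196+55265=847225,  q_9=10·4921+3434=52644
→ (847225, 52644).  Check: 847225²=717790200625, 259·52644²=717790200624, difference 1.
n=2: (847225,52644)∘(847225,52644) = (847225·847225+259·52644·52644, 847225·52644+52644·847225) = (1435580401249,89202625800)

847225 52644
1435580401249 89202625800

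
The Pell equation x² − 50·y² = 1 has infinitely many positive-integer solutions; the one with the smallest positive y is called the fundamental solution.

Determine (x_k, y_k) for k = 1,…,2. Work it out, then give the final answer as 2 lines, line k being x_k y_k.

99 14
19601 2772

[7; 14] for √50; ℓ=1 ⇒ convergent index 1
step 0: (7, 1)  from 7·(1,0) + (0,1)
step 1: (99, 14)  from 14·(7,1) + (1,0)
(x₁, y₁) = (99, 14);  99² − 50·14² = 1 ✓
n=2: (99,14)∘(99,14) = (99·99+50·14·14, 99·14+14·99) = (19601,2772)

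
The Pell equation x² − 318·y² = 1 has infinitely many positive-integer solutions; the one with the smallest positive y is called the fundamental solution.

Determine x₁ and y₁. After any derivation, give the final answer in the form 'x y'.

107 6

√318 = [17; 1,4,1,34, …], period ℓ=4 (even) → k=3
k=0  a_k=17  p_k/q_k = 17/1
k=1  a_k=1  p_k/q_k = 18/1
k=2  a_k=4  p_k/q_k = 89/5
k=3  a_k=1  p_k/q_k = 107/6
(x₁, y₁) = (107, 6);  107² − 318·6² = 1 ✓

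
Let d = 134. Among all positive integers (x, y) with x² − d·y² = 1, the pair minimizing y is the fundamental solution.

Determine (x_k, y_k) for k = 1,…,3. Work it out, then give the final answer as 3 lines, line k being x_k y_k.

145925 12606
42588211249 3679061100
12429369452874725 1073733982022394

√134 → a₀=11, period (1,1,2,1,3,…,1,1,22); ℓ=14 even so k=13
a_0=11:  p_0=11·1+0=11,  q_0=11·0+1=1
a_1=1:  p_1=1·11+1=12,  q_1=1·1+0=1
a_2=1:  p_2=1·12+11=23,  q_2=1·1+1=2
a_3=2:  p_3=2·23+12=58,  q_3=2·2+1=5
a_4=1:  p_4=1·58+23=81,  q_4=1·5+2=7
a_5=3:  p_5=3·81+58=301,  q_5=3·7+5=26
a_6=1:  p_6=1·301+81=382,  q_6=1·26+7=33
a_7=10:  p_7=10·382+301=4121,  q_7=10·33+26=356
a_8=1:  p_8=1·4121+382=4503,  q_8=1·356+33=389
a_9=3:  p_9=3·4503+4121=17630,  q_9=3·389+356=1523
a_10=1:  p_10=1·17630+4503=22133,  q_10=1·1523+389=1912
a_11=2:  p_11=2·22133+17630=61896,  q_11=2·1912+1523=5347
a_12=1:  p_12=1·61896+22133=84029,  q_12=1·5347+1912=7259
a_13=1:  p_13=1·84029+61896=145925,  q_13=1·7259+5347=12606
(x₁, y₁) = (145925, 12606);  145925² − 134·12606² = 1 ✓
k=2:  x_2 = 145925·145925+134·12606·12606 = 42588211249,  y_2 = 145925·12606+12606·145925 = 3679061100
k=3:  x_3 = 145925·42588211249+134·12606·3679061100 = 12429369452874725,  y_3 = 145925·3679061100+12606·42588211249 = 1073733982022394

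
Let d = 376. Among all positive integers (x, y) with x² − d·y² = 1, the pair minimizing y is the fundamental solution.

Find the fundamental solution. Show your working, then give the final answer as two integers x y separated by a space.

d=376: √d = [19; 2,1,1,3,1,…,1,2,38] (ℓ=16, even), read p_15/q_15
a_0=19:  p_0=19·1+0=19,  q_0=19·0+1=1
a_1=2:  p_1=2·19+1=39,  q_1=2·1+0=2
…
a_3=1:  p_3=1·58+39=97,  q_3=1·3+2=5
a_4=3:  p_4=3·97+58=349,  q_4=3·5+3=18
a_5=1:  p_5=1·349+97=446,  q_5=1·18+5=23
a_6=2:  p_6=2·446+349=1241,  q_6=2·23+18=64
a_7=2:  p_7=2·1241+446=2928,  q_7=2·64+23=151
a_8=4:  p_8=4·2928+1241=12953,  q_8=4·151+64=668
a_9=2:  p_9=2·12953+2928=28834,  q_9=2·668+151=1487
…
a_12=3:  p_12=3·99455+70621=368986,  q_12=3·5129+3642=19029
…
a_14=1:  p_14=1·468441+368986=837427,  q_14=1·24158+19029=43187
a_15=2:  p_15=2·837427+468441=2143295,  q_15=2·43187+24158=110532
(x₁, y₁) = (2143295, 110532);  2143295² − 376·110532² = 1 ✓

2143295 110532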